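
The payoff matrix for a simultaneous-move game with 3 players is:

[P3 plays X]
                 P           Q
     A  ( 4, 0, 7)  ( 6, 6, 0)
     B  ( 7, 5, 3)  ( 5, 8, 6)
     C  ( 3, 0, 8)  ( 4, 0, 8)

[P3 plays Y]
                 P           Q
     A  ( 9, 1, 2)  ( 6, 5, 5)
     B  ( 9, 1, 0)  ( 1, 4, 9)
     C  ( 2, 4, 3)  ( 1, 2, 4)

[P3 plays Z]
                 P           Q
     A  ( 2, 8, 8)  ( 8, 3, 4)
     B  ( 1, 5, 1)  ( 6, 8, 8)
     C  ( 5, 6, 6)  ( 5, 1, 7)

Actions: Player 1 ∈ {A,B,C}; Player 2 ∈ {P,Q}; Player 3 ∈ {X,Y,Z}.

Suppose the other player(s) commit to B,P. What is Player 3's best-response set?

BR_3 = {X}

u_3(X vs B,P) = 3
u_3(Y vs B,P) = 0
u_3(Z vs B,P) = 1
max payoff 3 at {X}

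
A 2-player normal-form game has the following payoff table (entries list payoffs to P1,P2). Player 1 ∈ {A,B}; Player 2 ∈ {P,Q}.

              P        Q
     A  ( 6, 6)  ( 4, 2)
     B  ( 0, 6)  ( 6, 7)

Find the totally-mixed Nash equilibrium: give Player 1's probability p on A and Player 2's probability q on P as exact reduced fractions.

P1 indiff ⇒ q·6+(1-q)·4 = q·0+(1-q)·6 ⇒ q(6) = (1-q)(2) ⇒ q = 1/4
P2 indiff ⇒ p·6+(1-p)·6 = p·2+(1-p)·7 ⇒ p(4) = (1-p)(1) ⇒ p = 1/5

p=1/5, q=1/4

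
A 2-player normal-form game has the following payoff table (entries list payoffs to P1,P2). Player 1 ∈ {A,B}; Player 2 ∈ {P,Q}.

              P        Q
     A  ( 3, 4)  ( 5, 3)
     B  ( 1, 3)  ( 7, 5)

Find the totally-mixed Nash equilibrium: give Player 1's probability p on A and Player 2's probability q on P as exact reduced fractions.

(p,q) = (2/3, 1/2)

P1 indiff ⇒ q·3+(1-q)·5 = q·1+(1-q)·7 ⇒ q(2) = (1-q)(2) ⇒ q = 1/2
P2 indiff ⇒ p·4+(1-p)·3 = p·3+(1-p)·5 ⇒ p(1) = (1-p)(2) ⇒ p = 2/3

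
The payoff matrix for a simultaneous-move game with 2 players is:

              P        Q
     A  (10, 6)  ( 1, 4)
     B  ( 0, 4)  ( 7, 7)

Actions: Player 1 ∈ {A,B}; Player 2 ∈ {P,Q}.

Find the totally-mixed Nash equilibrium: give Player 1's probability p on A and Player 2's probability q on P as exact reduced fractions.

P1 indiff ⇒ q·10+(1-q)·1 = q·0+(1-q)·7 ⇒ q(10) = (1-q)(6) ⇒ q = 3/8
P2 indiff ⇒ p·6+(1-p)·4 = p·4+(1-p)·7 ⇒ p(2) = (1-p)(3) ⇒ p = 3/5

(p,q) = (3/5, 3/8)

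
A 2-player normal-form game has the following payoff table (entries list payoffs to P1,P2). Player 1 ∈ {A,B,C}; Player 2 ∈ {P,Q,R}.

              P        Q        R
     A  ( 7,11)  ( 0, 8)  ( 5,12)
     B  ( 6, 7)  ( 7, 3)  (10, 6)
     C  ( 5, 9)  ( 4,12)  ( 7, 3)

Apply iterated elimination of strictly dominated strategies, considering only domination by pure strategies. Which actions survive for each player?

Survivors P1:{A,B} P2:{P,R}

P1 drop C (B beats it: P:6>5 Q:7>4 R:10>7)
P2 drop Q (P beats it: A:11>8 B:7>3)
P1→{A,B} P2→{P,R}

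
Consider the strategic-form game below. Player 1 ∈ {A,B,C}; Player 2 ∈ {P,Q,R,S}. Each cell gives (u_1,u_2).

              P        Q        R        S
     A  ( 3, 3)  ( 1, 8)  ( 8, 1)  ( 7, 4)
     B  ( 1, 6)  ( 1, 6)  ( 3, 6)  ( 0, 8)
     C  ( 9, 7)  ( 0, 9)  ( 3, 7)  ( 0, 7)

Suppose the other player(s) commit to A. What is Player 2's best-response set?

BR_2 = {Q}

u_2(P vs A) = 3
u_2(Q vs A) = 8
u_2(R vs A) = 1
u_2(S vs A) = 4
max payoff 8 at {Q}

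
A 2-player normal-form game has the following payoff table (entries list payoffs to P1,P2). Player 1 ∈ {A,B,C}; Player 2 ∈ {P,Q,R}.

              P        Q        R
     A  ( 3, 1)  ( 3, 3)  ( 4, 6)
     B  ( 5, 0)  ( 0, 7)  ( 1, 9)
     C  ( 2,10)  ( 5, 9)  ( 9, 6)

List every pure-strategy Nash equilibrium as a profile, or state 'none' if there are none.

Equilibria: none

(A,P): not NE [P1→B gives 5>3; P2→R gives 6>1]
(A,Q): not NE [P1→C gives 5>3; P2→R gives 6>3]
(A,R): not NE [P1→C gives 9>4]
(B,P): not NE [P2→R gives 9>0]
(B,Q): not NE [P1→C gives 5>0; P2→R gives 9>7]
(B,R): not NE [P1→C gives 9>1]
(C,P): not NE [P1→B gives 5>2]
(C,Q): not NE [P2→P gives 10>9]
(C,R): not NE [P2→P gives 10>6]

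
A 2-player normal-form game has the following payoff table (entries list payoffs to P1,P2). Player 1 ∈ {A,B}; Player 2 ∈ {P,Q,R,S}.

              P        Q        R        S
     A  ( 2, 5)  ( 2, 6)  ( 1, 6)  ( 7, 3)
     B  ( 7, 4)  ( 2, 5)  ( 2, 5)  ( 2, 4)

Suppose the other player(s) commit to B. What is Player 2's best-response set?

u_2(P vs B) = 4
u_2(Q vs B) = 5
u_2(R vs B) = 5
u_2(S vs B) = 4
max payoff 5 at {Q,R}

P2 best: {Q,R}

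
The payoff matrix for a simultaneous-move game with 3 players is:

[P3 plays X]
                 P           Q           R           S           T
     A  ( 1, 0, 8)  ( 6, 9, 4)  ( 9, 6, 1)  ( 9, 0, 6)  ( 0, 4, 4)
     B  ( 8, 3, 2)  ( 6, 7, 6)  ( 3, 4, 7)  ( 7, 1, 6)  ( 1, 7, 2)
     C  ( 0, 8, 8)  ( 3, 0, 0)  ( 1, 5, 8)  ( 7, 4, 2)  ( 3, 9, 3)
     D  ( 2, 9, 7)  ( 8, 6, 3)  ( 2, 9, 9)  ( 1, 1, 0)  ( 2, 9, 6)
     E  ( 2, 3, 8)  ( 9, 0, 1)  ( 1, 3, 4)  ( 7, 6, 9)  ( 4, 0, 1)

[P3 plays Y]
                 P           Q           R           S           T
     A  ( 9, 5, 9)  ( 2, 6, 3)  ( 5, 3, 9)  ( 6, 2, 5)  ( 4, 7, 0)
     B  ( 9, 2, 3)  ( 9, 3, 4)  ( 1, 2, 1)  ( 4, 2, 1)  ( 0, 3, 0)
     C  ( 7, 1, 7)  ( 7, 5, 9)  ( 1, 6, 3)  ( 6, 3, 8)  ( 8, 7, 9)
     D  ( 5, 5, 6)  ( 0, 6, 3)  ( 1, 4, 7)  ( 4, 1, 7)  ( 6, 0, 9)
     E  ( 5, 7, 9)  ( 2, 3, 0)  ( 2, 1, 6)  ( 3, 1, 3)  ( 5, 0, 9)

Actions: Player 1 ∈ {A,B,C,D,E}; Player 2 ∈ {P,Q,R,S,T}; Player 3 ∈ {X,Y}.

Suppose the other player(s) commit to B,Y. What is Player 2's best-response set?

u_2(P vs B,Y) = 2
u_2(Q vs B,Y) = 3
u_2(R vs B,Y) = 2
u_2(S vs B,Y) = 2
u_2(T vs B,Y) = 3
max payoff 3 at {Q,T}

BR_2 = {Q,T}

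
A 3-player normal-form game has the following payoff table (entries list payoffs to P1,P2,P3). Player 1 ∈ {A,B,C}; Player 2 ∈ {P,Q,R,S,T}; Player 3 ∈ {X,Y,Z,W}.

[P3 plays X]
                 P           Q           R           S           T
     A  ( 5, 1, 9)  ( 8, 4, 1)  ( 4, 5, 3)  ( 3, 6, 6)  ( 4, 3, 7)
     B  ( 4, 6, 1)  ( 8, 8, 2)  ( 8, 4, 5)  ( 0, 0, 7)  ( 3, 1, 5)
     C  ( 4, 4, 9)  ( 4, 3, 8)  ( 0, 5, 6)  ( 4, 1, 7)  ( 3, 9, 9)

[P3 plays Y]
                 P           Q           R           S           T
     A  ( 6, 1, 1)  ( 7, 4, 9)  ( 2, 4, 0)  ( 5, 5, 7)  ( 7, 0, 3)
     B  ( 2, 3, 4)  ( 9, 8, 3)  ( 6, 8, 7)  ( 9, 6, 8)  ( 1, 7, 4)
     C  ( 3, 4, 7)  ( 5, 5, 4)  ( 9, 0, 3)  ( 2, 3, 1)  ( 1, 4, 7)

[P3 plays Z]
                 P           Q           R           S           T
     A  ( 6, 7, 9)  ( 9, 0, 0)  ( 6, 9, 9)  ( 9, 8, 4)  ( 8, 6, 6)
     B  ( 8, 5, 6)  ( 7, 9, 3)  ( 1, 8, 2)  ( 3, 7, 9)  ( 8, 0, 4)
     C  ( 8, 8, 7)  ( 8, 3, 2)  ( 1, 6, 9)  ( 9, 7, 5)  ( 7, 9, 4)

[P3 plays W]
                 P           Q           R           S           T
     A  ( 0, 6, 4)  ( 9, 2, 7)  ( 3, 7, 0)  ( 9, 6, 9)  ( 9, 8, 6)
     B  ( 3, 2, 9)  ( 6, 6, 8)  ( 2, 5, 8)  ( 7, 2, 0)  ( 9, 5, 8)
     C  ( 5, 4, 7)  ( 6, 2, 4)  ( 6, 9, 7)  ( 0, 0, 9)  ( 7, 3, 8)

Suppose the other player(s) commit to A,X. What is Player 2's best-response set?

u_2(P vs A,X) = 1
u_2(Q vs A,X) = 4
u_2(R vs A,X) = 5
u_2(S vs A,X) = 6
u_2(T vs A,X) = 3
max payoff 6 at {S}

P2 best: {S}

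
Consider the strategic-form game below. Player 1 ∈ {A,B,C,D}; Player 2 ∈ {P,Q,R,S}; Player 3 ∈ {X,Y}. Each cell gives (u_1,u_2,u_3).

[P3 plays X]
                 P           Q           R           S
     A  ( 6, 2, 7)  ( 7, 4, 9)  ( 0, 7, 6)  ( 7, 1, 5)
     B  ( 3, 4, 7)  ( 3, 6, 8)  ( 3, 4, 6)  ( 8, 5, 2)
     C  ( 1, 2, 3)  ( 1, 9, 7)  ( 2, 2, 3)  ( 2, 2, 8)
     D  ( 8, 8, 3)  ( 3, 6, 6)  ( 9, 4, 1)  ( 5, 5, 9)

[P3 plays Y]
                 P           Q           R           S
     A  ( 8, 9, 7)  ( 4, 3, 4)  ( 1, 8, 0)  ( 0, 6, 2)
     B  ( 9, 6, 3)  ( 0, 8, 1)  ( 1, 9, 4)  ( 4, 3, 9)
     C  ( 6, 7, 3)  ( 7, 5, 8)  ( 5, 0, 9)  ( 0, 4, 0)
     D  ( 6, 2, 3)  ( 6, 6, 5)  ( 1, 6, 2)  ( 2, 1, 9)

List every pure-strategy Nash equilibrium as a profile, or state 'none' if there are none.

PSNE = {(D,P,X)}

(A,P,X): not NE [P1→D gives 8>6; P2→R gives 7>2]
(A,P,Y): not NE [P1→B gives 9>8]
(A,Q,X): not NE [P2→R gives 7>4]
(A,Q,Y): not NE [P1→C gives 7>4; P2→P gives 9>3; P3→X gives 9>4]
(A,R,X): not NE [P1→D gives 9>0]
(A,R,Y): not NE [P1→C gives 5>1; P2→P gives 9>8; P3→X gives 6>0]
(A,S,X): not NE [P1→B gives 8>7; P2→R gives 7>1]
(A,S,Y): not NE [P1→B gives 4>0; P2→P gives 9>6; P3→X gives 5>2]
(B,P,X): not NE [P1→D gives 8>3; P2→Q gives 6>4]
(B,P,Y): not NE [P2→R gives 9>6; P3→X gives 7>3]
(B,Q,X): not NE [P1→A gives 7>3]
(B,Q,Y): not NE [P1→C gives 7>0; P2→R gives 9>8; P3→X gives 8>1]
(B,R,X): not NE [P1→D gives 9>3; P2→Q gives 6>4]
(B,R,Y): not NE [P1→C gives 5>1; P3→X gives 6>4]
(B,S,X): not NE [P2→Q gives 6>5; P3→Y gives 9>2]
(B,S,Y): not NE [P2→R gives 9>3]
(C,P,X): not NE [P1→D gives 8>1; P2→Q gives 9>2]
(C,P,Y): not NE [P1→B gives 9>6]
(C,Q,X): not NE [P1→A gives 7>1; P3→Y gives 8>7]
(C,Q,Y): not NE [P2→P gives 7>5]
(C,R,X): not NE [P1→D gives 9>2; P2→Q gives 9>2; P3→Y gives 9>3]
(C,R,Y): not NE [P2→P gives 7>0]
(C,S,X): not NE [P1→B gives 8>2; P2→Q gives 9>2]
(C,S,Y): not NE [P1→B gives 4>0; P2→P gives 7>4; P3→X gives 8>0]
(D,P,X): NE
(D,P,Y): not NE [P1→B gives 9>6; P2→R gives 6>2]
(D,Q,X): not NE [P1→A gives 7>3; P2→P gives 8>6]
(D,Q,Y): not NE [P1→C gives 7>6; P3→X gives 6>5]
(D,R,X): not NE [P2→P gives 8>4; P3→Y gives 2>1]
(D,R,Y): not NE [P1→C gives 5>1]
(D,S,X): not NE [P1→B gives 8>5; P2→P gives 8>5]
(D,S,Y): not NE [P1→B gives 4>2; P2→R gives 6>1]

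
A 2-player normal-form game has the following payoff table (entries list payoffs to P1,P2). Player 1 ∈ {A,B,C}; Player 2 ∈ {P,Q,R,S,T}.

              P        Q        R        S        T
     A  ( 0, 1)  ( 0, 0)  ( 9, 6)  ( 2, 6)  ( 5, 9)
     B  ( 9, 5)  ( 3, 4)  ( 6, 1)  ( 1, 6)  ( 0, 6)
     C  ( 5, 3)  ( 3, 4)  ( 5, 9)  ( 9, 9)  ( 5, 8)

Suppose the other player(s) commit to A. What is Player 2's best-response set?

u_2(P vs A) = 1
u_2(Q vs A) = 0
u_2(R vs A) = 6
u_2(S vs A) = 6
u_2(T vs A) = 9
max payoff 9 at {T}

BR_2 = {T}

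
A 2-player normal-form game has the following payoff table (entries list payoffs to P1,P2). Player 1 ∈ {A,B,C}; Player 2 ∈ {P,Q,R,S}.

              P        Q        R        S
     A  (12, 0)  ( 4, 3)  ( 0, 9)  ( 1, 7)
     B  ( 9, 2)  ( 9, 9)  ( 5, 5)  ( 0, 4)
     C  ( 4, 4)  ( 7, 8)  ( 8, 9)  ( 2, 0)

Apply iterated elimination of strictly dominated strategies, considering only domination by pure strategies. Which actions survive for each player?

IESDS → P1:{B,C} P2:{Q,R}

P2 drop P (Q beats it: A:3>0 B:9>2 C:8>4)
P1 drop A (C beats it: Q:7>4 R:8>0 S:2>1)
P2 drop S (Q beats it: B:9>4 C:8>0)
P1→{B,C} P2→{Q,R}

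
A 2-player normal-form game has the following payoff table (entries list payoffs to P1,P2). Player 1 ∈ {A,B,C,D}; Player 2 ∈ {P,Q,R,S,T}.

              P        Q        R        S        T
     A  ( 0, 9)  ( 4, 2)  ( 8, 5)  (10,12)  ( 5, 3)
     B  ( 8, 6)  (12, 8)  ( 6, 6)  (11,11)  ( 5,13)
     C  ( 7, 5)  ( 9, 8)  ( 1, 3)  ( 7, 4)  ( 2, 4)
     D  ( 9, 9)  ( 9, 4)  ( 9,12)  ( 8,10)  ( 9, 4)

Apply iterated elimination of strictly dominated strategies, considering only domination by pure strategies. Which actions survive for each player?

Survivors P1:{A,B,D} P2:{R,S,T}

P1 drop C (B beats it: P:8>7 Q:12>9 R:6>1 S:11>7 T:5>2)
P2 drop P (S beats it: A:12>9 B:11>6 D:10>9)
P2 drop Q (S beats it: A:12>2 B:11>8 D:10>4)
P1→{A,B,D} P2→{R,S,T}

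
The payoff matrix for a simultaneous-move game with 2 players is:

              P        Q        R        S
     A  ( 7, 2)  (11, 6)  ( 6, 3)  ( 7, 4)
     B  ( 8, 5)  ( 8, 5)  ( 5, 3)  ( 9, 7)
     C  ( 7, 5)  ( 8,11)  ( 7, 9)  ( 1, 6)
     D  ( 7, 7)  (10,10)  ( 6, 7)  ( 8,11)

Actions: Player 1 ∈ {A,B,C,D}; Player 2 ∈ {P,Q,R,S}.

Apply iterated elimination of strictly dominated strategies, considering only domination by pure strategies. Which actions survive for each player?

P2 drop P (S beats it: A:4>2 B:7>5 C:6>5 D:11>7)
P2 drop R (Q beats it: A:6>3 B:5>3 C:11>9 D:10>7)
P1 drop C (A beats it: Q:11>8 S:7>1)
P1→{A,B,D} P2→{Q,S}

Remaining: P1:{A,B,D} P2:{Q,S}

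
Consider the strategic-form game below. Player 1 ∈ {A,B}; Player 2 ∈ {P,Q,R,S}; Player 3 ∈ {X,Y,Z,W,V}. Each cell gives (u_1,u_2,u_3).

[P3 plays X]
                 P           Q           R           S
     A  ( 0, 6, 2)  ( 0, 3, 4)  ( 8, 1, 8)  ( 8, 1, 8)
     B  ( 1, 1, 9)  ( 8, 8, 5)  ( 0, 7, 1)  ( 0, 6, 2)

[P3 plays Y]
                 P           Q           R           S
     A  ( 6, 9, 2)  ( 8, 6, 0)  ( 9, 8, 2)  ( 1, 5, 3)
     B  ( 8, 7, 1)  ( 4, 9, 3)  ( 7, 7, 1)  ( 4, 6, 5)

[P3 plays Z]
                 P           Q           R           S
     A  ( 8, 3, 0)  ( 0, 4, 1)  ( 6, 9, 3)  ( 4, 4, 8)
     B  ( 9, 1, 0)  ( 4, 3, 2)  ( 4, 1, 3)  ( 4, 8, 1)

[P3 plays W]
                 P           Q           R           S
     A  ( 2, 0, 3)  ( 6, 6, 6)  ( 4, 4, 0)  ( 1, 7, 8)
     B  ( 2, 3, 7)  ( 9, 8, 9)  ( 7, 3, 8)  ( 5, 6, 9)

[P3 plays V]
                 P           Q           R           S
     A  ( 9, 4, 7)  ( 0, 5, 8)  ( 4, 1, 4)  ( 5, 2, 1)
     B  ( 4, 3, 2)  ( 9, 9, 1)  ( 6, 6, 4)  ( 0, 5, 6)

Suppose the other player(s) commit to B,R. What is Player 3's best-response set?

u_3(X vs B,R) = 1
u_3(Y vs B,R) = 1
u_3(Z vs B,R) = 3
u_3(W vs B,R) = 8
u_3(V vs B,R) = 4
max payoff 8 at {W}

P3 best: {W}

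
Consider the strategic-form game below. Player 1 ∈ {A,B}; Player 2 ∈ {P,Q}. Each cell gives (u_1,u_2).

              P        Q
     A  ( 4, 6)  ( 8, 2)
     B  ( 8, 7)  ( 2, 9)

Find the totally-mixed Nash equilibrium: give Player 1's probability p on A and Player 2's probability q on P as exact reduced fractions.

P1 indiff ⇒ q·4+(1-q)·8 = q·8+(1-q)·2 ⇒ q(-4) = (1-q)(-6) ⇒ q = 3/5
P2 indiff ⇒ p·6+(1-p)·7 = p·2+(1-p)·9 ⇒ p(4) = (1-p)(2) ⇒ p = 1/3

(p,q) = (1/3, 3/5)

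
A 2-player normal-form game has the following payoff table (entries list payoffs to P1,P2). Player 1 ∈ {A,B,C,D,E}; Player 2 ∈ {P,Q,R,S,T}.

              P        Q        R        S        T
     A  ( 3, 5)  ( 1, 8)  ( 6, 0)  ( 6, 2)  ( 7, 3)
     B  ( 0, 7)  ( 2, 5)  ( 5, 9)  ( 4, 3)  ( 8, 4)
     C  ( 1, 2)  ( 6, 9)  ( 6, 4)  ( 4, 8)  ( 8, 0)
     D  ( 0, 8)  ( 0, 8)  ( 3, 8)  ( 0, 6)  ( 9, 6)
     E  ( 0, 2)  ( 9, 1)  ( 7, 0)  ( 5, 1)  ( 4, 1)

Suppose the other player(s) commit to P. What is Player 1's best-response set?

u_1(A vs P) = 3
u_1(B vs P) = 0
u_1(C vs P) = 1
u_1(D vs P) = 0
u_1(E vs P) = 0
max payoff 3 at {A}

BR_1 = {A}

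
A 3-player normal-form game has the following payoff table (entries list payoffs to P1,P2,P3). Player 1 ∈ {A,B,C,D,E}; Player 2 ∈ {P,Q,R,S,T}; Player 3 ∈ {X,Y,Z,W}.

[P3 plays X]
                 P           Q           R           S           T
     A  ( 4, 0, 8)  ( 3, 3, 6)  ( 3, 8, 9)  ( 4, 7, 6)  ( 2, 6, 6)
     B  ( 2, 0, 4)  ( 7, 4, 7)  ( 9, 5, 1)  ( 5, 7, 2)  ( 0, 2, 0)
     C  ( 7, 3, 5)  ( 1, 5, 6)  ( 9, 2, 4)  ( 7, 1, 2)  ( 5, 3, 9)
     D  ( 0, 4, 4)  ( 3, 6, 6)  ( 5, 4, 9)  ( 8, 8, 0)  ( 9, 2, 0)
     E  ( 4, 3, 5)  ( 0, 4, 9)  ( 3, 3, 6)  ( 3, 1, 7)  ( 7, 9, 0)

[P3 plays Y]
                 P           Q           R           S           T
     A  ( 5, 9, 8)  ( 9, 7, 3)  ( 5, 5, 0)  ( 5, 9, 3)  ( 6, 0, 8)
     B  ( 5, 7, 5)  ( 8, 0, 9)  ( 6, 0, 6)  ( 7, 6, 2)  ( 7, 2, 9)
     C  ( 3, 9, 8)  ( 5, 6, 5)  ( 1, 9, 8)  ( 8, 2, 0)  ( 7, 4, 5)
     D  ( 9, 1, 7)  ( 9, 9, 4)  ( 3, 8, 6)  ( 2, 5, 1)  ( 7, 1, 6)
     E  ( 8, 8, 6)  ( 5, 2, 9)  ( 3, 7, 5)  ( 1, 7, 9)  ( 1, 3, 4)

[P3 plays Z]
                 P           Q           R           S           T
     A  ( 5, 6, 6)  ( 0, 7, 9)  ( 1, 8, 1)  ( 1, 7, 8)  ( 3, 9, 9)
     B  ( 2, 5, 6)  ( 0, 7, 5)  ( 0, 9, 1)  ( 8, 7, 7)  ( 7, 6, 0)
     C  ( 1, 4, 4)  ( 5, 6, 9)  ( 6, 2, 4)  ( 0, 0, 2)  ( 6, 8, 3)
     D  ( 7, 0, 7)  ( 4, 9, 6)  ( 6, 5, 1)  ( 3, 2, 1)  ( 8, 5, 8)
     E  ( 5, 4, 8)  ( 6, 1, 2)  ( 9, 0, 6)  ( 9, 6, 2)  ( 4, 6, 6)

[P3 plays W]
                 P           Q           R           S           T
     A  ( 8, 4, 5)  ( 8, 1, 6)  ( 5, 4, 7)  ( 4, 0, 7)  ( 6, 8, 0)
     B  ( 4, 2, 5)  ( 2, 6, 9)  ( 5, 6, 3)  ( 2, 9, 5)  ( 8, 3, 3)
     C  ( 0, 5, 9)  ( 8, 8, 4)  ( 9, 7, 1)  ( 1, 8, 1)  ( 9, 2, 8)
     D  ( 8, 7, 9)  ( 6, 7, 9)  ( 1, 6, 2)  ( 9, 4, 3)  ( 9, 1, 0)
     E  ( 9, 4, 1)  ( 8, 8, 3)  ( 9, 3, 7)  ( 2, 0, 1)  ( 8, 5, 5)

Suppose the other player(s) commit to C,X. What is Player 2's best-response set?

u_2(P vs C,X) = 3
u_2(Q vs C,X) = 5
u_2(R vs C,X) = 2
u_2(S vs C,X) = 1
u_2(T vs C,X) = 3
max payoff 5 at {Q}

argmax u_2 = {Q}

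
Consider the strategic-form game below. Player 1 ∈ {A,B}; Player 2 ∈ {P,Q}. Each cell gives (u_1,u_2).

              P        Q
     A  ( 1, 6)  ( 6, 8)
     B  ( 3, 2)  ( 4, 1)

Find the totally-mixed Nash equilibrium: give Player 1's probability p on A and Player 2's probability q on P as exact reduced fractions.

p=1/3, q=1/2

P1 indiff ⇒ q·1+(1-q)·6 = q·3+(1-q)·4 ⇒ q(-2) = (1-q)(-2) ⇒ q = 1/2
P2 indiff ⇒ p·6+(1-p)·2 = p·8+(1-p)·1 ⇒ p(-2) = (1-p)(-1) ⇒ p = 1/3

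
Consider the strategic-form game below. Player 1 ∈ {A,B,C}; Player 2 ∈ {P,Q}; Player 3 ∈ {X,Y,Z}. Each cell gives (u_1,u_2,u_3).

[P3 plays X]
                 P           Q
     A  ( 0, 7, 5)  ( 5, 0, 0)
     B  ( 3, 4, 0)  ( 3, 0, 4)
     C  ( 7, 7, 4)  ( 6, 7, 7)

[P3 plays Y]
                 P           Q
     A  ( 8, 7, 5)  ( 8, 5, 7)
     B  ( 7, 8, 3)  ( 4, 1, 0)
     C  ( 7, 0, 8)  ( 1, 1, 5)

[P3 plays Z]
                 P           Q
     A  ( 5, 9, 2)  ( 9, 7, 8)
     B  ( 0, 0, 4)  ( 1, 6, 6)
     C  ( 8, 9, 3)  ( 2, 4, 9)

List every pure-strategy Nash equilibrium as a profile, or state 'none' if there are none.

PSNE = {(A,P,Y)}

(A,P,X): not NE [P1→C gives 7>0]
(A,P,Y): NE
(A,P,Z): not NE [P1→C gives 8>5; P3→Y gives 5>2]
(A,Q,X): not NE [P1→C gives 6>5; P2→P gives 7>0; P3→Z gives 8>0]
(A,Q,Y): not NE [P2→P gives 7>5; P3→Z gives 8>7]
(A,Q,Z): not NE [P2→P gives 9>7]
(B,P,X): not NE [P1→C gives 7>3; P3→Z gives 4>0]
(B,P,Y): not NE [P1→A gives 8>7; P3→Z gives 4>3]
(B,P,Z): not NE [P1→C gives 8>0; P2→Q gives 6>0]
(B,Q,X): not NE [P1→C gives 6>3; P2→P gives 4>0; P3→Z gives 6>4]
(B,Q,Y): not NE [P1→A gives 8>4; P2→P gives 8>1; P3→Z gives 6>0]
(B,Q,Z): not NE [P1→A gives 9>1]
(C,P,X): not NE [P3→Y gives 8>4]
(C,P,Y): not NE [P1→A gives 8>7; P2→Q gives 1>0]
(C,P,Z): not NE [P3→Y gives 8>3]
(C,Q,X): not NE [P3→Z gives 9>7]
(C,Q,Y): not NE [P1→A gives 8>1; P3→Z gives 9>5]
(C,Q,Z): not NE [P1→A gives 9>2; P2→P gives 9>4]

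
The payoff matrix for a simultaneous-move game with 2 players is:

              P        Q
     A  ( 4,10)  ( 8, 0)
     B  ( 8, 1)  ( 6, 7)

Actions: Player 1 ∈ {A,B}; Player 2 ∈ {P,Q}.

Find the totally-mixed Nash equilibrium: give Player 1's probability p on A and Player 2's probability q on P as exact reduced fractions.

(p,q) = (3/8, 1/3)

P1 indiff ⇒ q·4+(1-q)·8 = q·8+(1-q)·6 ⇒ q(-4) = (1-q)(-2) ⇒ q = 1/3
P2 indiff ⇒ p·10+(1-p)·1 = p·0+(1-p)·7 ⇒ p(10) = (1-p)(6) ⇒ p = 3/8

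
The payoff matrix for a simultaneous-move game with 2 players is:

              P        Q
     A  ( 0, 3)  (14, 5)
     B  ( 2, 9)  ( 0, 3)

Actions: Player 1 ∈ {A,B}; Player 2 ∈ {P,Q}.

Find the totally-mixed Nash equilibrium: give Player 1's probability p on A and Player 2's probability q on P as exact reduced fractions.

(p,q) = (3/4, 7/8)

P1 indiff ⇒ q·0+(1-q)·14 = q·2+(1-q)·0 ⇒ q(-2) = (1-q)(-14) ⇒ q = 7/8
P2 indiff ⇒ p·3+(1-p)·9 = p·5+(1-p)·3 ⇒ p(-2) = (1-p)(-6) ⇒ p = 3/4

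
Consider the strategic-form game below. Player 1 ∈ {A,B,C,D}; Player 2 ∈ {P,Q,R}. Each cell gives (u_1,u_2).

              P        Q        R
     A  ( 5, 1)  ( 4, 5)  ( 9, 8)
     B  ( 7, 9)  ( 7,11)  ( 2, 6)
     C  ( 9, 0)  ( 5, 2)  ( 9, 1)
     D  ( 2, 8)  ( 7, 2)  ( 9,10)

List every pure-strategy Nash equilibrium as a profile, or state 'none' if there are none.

(A,P): not NE [P1→C gives 9>5; P2→R gives 8>1]
(A,Q): not NE [P1→D gives 7>4; P2→R gives 8>5]
(A,R): NE
(B,P): not NE [P1→C gives 9>7; P2→Q gives 11>9]
(B,Q): NE
(B,R): not NE [P1→D gives 9>2; P2→Q gives 11>6]
(C,P): not NE [P2→Q gives 2>0]
(C,Q): not NE [P1→D gives 7>5]
(C,R): not NE [P2→Q gives 2>1]
(D,P): not NE [P1→C gives 9>2; P2→R gives 10>8]
(D,Q): not NE [P2→R gives 10>2]
(D,R): NE

NE set: (A,R), (B,Q), (D,R)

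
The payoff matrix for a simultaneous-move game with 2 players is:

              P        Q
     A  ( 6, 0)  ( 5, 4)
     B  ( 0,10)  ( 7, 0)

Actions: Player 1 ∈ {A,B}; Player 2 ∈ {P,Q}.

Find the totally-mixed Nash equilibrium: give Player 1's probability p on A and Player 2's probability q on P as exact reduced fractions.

P1 indiff ⇒ q·6+(1-q)·5 = q·0+(1-q)·7 ⇒ q(6) = (1-q)(2) ⇒ q = 1/4
P2 indiff ⇒ p·0+(1-p)·10 = p·4+(1-p)·0 ⇒ p(-4) = (1-p)(-10) ⇒ p = 5/7

(p,q) = (5/7, 1/4)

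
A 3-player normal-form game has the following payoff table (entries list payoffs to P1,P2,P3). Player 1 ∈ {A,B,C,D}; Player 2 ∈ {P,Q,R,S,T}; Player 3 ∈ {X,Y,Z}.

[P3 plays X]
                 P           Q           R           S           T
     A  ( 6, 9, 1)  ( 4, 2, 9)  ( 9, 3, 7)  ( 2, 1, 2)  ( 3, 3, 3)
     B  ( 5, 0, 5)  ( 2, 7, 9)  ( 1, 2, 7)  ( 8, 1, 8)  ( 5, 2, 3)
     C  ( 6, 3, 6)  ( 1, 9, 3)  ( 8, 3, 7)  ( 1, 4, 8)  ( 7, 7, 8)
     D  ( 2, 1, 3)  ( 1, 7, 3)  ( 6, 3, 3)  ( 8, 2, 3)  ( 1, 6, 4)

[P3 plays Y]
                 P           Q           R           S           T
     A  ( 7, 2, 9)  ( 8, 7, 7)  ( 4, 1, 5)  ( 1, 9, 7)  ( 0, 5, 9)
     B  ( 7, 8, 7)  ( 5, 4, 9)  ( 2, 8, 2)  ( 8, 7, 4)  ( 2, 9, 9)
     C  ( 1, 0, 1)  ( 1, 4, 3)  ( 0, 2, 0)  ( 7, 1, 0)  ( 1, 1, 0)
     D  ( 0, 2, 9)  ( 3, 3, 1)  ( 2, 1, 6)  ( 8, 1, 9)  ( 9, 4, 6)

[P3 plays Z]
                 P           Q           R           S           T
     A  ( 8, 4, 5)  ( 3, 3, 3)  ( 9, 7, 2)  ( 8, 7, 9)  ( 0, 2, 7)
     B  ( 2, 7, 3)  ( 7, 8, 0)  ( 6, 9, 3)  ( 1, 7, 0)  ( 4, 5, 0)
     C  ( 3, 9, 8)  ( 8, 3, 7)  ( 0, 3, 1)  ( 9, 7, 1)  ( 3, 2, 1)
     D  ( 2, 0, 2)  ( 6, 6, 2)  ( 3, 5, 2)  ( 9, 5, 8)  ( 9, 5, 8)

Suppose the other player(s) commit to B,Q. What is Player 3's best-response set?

u_3(X vs B,Q) = 9
u_3(Y vs B,Q) = 9
u_3(Z vs B,Q) = 0
max payoff 9 at {X,Y}

BR_3 = {X,Y}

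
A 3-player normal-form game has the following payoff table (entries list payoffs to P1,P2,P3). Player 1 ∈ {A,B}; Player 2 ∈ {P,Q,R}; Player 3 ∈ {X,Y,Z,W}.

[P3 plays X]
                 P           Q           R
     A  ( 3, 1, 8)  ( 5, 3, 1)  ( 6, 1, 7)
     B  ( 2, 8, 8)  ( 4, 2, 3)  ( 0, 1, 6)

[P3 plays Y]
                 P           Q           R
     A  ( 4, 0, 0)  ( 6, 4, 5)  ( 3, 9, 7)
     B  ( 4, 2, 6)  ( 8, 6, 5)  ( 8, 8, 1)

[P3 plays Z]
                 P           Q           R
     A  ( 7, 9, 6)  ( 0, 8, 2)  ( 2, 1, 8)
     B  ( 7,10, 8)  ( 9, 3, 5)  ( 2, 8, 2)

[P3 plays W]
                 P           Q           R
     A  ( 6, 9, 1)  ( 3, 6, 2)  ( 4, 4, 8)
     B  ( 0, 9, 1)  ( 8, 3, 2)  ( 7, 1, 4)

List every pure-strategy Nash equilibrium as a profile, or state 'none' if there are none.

PSNE = {(B,P,Z)}

(A,P,X): not NE [P2→Q gives 3>1]
(A,P,Y): not NE [P2→R gives 9>0; P3→X gives 8>0]
(A,P,Z): not NE [P3→X gives 8>6]
(A,P,W): not NE [P3→X gives 8>1]
(A,Q,X): not NE [P3→Y gives 5>1]
(A,Q,Y): not NE [P1→B gives 8>6; P2→R gives 9>4]
(A,Q,Z): not NE [P1→B gives 9>0; P2→P gives 9>8; P3→Y gives 5>2]
(A,Q,W): not NE [P1→B gives 8>3; P2→P gives 9>6; P3→Y gives 5>2]
(A,R,X): not NE [P2→Q gives 3>1; P3→W gives 8>7]
(A,R,Y): not NE [P1→B gives 8>3; P3→W gives 8>7]
(A,R,Z): not NE [P2→P gives 9>1]
(A,R,W): not NE [P1→B gives 7>4; P2→P gives 9>4]
(B,P,X): not NE [P1→A gives 3>2]
(B,P,Y): not NE [P2→R gives 8>2; P3→Z gives 8>6]
(B,P,Z): NE
(B,P,W): not NE [P1→A gives 6>0; P3→Z gives 8>1]
(B,Q,X): not NE [P1→A gives 5>4; P2→P gives 8>2; P3→Z gives 5>3]
(B,Q,Y): not NE [P2→R gives 8>6]
(B,Q,Z): not NE [P2→P gives 10>3]
(B,Q,W): not NE [P2→P gives 9>3; P3→Z gives 5>2]
(B,R,X): not NE [P1→A gives 6>0; P2→P gives 8>1]
(B,R,Y): not NE [P3→X gives 6>1]
(B,R,Z): not NE [P2→P gives 10>8; P3→X gives 6>2]
(B,R,W): not NE [P2→P gives 9>1; P3→X gives 6>4]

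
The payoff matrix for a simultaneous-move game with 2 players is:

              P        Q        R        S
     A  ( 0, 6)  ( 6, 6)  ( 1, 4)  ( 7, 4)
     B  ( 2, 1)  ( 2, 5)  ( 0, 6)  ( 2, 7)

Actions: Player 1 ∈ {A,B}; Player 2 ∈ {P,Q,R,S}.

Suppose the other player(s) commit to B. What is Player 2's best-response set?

u_2(P vs B) = 1
u_2(Q vs B) = 5
u_2(R vs B) = 6
u_2(S vs B) = 7
max payoff 7 at {S}

BR_2 = {S}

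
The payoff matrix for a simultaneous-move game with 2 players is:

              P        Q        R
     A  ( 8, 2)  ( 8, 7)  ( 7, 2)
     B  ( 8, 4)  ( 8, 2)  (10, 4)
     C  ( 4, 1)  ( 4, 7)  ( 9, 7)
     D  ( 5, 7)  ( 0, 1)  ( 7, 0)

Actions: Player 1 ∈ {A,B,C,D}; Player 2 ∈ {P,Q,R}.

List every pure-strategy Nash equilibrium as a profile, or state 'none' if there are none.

(A,P): not NE [P2→Q gives 7>2]
(A,Q): NE
(A,R): not NE [P1→B gives 10>7; P2→Q gives 7>2]
(B,P): NE
(B,Q): not NE [P2→R gives 4>2]
(B,R): NE
(C,P): not NE [P1→B gives 8>4; P2→R gives 7>1]
(C,Q): not NE [P1→B gives 8>4]
(C,R): not NE [P1→B gives 10>9]
(D,P): not NE [P1→B gives 8>5]
(D,Q): not NE [P1→B gives 8>0; P2→P gives 7>1]
(D,R): not NE [P1→B gives 10>7; P2→P gives 7>0]

NE set: (A,Q), (B,P), (B,R)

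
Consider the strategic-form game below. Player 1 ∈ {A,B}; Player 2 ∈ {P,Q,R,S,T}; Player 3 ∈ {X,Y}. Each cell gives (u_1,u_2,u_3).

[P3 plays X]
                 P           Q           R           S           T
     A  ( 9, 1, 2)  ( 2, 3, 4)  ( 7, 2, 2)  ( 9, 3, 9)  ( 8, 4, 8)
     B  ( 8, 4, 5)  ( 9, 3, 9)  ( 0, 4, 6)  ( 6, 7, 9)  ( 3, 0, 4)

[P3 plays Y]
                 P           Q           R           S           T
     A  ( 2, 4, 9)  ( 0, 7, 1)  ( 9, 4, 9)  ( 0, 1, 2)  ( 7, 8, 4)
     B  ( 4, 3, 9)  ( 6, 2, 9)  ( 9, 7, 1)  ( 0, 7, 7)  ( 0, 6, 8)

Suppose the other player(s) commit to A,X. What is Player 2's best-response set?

u_2(P vs A,X) = 1
u_2(Q vs A,X) = 3
u_2(R vs A,X) = 2
u_2(S vs A,X) = 3
u_2(T vs A,X) = 4
max payoff 4 at {T}

argmax u_2 = {T}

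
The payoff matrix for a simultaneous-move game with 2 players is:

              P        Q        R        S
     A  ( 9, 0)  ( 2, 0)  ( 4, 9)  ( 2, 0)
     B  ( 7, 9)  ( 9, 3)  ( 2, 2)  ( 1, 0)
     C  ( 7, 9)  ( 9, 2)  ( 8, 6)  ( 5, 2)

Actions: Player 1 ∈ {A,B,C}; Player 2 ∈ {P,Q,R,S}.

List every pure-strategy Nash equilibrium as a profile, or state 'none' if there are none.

No pure NE.

(A,P): not NE [P2→R gives 9>0]
(A,Q): not NE [P1→C gives 9>2; P2→R gives 9>0]
(A,R): not NE [P1→C gives 8>4]
(A,S): not NE [P1→C gives 5>2; P2→R gives 9>0]
(B,P): not NE [P1→A gives 9>7]
(B,Q): not NE [P2→P gives 9>3]
(B,R): not NE [P1→C gives 8>2; P2→P gives 9>2]
(B,S): not NE [P1→C gives 5>1; P2→P gives 9>0]
(C,P): not NE [P1→A gives 9>7]
(C,Q): not NE [P2→P gives 9>2]
(C,R): not NE [P2→P gives 9>6]
(C,S): not NE [P2→P gives 9>2]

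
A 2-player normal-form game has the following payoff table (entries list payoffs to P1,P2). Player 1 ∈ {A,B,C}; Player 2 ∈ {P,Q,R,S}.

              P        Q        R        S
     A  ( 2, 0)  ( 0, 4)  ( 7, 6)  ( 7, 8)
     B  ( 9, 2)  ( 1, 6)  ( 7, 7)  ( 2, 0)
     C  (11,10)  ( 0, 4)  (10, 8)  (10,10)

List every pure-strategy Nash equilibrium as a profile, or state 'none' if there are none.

Nash profiles: (C,P), (C,S)

(A,P): not NE [P1→C gives 11>2; P2→S gives 8>0]
(A,Q): not NE [P1→B gives 1>0; P2→S gives 8>4]
(A,R): not NE [P1→C gives 10>7; P2→S gives 8>6]
(A,S): not NE [P1→C gives 10>7]
(B,P): not NE [P1→C gives 11>9; P2→R gives 7>2]
(B,Q): not NE [P2→R gives 7>6]
(B,R): not NE [P1→C gives 10>7]
(B,S): not NE [P1→C gives 10>2; P2→R gives 7>0]
(C,P): NE
(C,Q): not NE [P1→B gives 1>0; P2→S gives 10>4]
(C,R): not NE [P2→S gives 10>8]
(C,S): NE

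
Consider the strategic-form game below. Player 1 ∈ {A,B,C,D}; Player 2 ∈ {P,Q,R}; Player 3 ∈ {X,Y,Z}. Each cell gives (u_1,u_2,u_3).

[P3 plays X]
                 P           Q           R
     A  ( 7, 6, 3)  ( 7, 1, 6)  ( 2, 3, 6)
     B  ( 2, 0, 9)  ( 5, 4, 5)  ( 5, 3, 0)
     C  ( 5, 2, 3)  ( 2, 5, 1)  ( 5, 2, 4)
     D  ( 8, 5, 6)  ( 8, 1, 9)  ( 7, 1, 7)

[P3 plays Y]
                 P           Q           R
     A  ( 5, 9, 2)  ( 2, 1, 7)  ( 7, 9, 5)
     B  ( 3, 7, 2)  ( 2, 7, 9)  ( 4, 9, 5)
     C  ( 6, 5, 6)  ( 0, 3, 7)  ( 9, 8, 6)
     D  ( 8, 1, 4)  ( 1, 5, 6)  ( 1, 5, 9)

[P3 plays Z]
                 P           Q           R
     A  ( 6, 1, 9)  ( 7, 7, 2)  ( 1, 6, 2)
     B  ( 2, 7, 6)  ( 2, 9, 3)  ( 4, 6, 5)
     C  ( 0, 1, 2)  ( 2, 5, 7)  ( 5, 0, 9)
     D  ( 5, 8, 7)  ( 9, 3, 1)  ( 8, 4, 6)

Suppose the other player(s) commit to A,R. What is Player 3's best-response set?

u_3(X vs A,R) = 6
u_3(Y vs A,R) = 5
u_3(Z vs A,R) = 2
max payoff 6 at {X}

argmax u_3 = {X}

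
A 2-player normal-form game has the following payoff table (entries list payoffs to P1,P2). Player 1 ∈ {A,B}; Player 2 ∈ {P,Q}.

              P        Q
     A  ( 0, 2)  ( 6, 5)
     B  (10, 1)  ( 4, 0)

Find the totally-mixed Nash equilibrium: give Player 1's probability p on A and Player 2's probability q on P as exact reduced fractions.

P1 indiff ⇒ q·0+(1-q)·6 = q·10+(1-q)·4 ⇒ q(-10) = (1-q)(-2) ⇒ q = 1/6
P2 indiff ⇒ p·2+(1-p)·1 = p·5+(1-p)·0 ⇒ p(-3) = (1-p)(-1) ⇒ p = 1/4

(p,q) = (1/4, 1/6)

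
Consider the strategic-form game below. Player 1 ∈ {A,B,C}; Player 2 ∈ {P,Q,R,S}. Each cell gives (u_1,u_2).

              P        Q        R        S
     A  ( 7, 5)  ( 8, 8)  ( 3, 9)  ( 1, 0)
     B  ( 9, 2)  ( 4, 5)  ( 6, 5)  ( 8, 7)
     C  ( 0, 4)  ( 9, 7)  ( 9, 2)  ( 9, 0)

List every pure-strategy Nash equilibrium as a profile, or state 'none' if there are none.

(A,P): not NE [P1→B gives 9>7; P2→R gives 9>5]
(A,Q): not NE [P1→C gives 9>8; P2→R gives 9>8]
(A,R): not NE [P1→C gives 9>3]
(A,S): not NE [P1→C gives 9>1; P2→R gives 9>0]
(B,P): not NE [P2→S gives 7>2]
(B,Q): not NE [P1→C gives 9>4; P2→S gives 7>5]
(B,R): not NE [P1→C gives 9>6; P2→S gives 7>5]
(B,S): not NE [P1→C gives 9>8]
(C,P): not NE [P1→B gives 9>0; P2→Q gives 7>4]
(C,Q): NE
(C,R): not NE [P2→Q gives 7>2]
(C,S): not NE [P2→Q gives 7>0]

NE set: (C,Q)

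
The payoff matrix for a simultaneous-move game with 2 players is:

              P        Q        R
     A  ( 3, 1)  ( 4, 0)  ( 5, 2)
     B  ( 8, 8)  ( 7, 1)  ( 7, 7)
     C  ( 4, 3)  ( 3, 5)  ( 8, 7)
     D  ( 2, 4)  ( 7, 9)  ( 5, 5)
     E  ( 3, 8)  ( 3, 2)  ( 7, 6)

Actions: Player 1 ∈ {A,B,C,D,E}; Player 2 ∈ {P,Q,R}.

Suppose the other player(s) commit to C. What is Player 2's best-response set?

BR_2 = {R}

u_2(P vs C) = 3
u_2(Q vs C) = 5
u_2(R vs C) = 7
max payoff 7 at {R}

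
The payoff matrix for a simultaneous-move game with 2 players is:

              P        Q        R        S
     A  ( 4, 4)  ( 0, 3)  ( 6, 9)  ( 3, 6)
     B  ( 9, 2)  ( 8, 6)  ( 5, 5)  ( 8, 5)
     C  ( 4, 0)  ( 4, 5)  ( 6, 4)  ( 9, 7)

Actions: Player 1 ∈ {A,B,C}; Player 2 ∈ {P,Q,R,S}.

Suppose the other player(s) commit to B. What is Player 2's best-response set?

u_2(P vs B) = 2
u_2(Q vs B) = 6
u_2(R vs B) = 5
u_2(S vs B) = 5
max payoff 6 at {Q}

BR_2 = {Q}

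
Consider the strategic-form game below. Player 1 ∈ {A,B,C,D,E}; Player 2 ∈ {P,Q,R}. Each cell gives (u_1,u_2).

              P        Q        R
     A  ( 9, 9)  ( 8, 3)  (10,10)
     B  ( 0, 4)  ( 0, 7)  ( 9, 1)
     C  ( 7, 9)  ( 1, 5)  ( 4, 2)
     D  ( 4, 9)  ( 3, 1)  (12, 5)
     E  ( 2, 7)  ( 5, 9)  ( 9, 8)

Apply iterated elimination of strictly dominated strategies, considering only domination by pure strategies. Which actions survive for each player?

Remaining: P1:{A,D} P2:{P,R}

P1 drop B (A beats it: P:9>0 Q:8>0 R:10>9)
P1 drop C (A beats it: P:9>7 Q:8>1 R:10>4)
P1 drop E (A beats it: P:9>2 Q:8>5 R:10>9)
P2 drop Q (P beats it: A:9>3 D:9>1)
P1→{A,D} P2→{P,R}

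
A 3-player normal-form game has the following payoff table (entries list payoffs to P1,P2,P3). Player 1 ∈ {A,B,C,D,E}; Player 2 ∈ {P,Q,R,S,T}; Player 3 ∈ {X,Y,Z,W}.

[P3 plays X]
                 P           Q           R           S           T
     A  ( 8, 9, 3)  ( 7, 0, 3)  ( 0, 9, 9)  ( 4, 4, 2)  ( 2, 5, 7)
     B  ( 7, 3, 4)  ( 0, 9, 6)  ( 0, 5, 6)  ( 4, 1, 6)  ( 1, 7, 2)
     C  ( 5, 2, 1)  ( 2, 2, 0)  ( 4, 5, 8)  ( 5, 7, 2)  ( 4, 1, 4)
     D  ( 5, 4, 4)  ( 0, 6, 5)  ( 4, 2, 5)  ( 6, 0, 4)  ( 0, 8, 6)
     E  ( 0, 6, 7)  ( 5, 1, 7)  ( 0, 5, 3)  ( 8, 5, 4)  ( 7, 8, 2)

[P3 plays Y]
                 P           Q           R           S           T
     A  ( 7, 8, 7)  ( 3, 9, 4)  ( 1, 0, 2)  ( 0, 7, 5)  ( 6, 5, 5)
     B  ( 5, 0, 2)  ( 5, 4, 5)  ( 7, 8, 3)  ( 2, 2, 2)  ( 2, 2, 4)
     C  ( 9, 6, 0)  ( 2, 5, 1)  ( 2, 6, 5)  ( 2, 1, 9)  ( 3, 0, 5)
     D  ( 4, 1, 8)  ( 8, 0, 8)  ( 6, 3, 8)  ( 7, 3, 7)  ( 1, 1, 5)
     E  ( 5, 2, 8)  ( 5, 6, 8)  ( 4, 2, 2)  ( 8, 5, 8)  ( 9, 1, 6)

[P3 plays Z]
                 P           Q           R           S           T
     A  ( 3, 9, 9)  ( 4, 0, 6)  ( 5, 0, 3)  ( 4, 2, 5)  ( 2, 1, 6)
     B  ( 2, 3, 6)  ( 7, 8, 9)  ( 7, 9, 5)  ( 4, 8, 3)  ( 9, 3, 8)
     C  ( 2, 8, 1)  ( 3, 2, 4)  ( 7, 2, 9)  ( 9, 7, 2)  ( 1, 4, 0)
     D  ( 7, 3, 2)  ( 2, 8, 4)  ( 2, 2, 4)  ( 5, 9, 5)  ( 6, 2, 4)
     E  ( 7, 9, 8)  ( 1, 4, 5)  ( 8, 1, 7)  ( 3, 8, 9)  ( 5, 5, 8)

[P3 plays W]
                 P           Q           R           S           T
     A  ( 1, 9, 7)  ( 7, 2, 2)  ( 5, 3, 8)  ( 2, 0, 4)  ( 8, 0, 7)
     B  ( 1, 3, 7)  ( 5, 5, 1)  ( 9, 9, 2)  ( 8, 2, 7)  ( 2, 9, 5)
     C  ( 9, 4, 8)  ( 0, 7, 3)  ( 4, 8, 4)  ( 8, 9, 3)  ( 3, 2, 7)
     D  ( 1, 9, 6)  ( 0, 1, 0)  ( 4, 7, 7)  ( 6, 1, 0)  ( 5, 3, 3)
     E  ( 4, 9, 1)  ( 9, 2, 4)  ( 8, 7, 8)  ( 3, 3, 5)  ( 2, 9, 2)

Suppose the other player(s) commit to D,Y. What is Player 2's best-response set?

P2 best: {R,S}

u_2(P vs D,Y) = 1
u_2(Q vs D,Y) = 0
u_2(R vs D,Y) = 3
u_2(S vs D,Y) = 3
u_2(T vs D,Y) = 1
max payoff 3 at {R,S}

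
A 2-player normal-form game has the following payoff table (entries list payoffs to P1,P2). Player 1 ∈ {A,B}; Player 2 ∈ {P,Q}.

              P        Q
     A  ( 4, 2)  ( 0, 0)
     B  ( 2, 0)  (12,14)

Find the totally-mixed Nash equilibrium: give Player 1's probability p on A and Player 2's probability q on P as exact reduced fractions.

p=7/8, q=6/7

P1 indiff ⇒ q·4+(1-q)·0 = q·2+(1-q)·12 ⇒ q(2) = (1-q)(12) ⇒ q = 6/7
P2 indiff ⇒ p·2+(1-p)·0 = p·0+(1-p)·14 ⇒ p(2) = (1-p)(14) ⇒ p = 7/8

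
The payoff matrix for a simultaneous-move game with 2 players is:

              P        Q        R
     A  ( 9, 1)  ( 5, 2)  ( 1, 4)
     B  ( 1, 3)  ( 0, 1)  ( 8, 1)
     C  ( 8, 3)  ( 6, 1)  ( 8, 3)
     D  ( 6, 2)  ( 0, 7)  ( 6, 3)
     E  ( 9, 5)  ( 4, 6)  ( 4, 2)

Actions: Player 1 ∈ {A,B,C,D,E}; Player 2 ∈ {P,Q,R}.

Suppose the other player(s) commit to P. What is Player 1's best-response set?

argmax u_1 = {A,E}

u_1(A vs P) = 9
u_1(B vs P) = 1
u_1(C vs P) = 8
u_1(D vs P) = 6
u_1(E vs P) = 9
max payoff 9 at {A,E}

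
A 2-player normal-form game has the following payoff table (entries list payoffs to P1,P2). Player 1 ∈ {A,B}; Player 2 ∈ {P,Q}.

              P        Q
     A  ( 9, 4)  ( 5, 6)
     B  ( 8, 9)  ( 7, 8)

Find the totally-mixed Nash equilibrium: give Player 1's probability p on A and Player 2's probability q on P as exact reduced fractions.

P1 indiff ⇒ q·9+(1-q)·5 = q·8+(1-q)·7 ⇒ q(1) = (1-q)(2) ⇒ q = 2/3
P2 indiff ⇒ p·4+(1-p)·9 = p·6+(1-p)·8 ⇒ p(-2) = (1-p)(-1) ⇒ p = 1/3

p=1/3, q=2/3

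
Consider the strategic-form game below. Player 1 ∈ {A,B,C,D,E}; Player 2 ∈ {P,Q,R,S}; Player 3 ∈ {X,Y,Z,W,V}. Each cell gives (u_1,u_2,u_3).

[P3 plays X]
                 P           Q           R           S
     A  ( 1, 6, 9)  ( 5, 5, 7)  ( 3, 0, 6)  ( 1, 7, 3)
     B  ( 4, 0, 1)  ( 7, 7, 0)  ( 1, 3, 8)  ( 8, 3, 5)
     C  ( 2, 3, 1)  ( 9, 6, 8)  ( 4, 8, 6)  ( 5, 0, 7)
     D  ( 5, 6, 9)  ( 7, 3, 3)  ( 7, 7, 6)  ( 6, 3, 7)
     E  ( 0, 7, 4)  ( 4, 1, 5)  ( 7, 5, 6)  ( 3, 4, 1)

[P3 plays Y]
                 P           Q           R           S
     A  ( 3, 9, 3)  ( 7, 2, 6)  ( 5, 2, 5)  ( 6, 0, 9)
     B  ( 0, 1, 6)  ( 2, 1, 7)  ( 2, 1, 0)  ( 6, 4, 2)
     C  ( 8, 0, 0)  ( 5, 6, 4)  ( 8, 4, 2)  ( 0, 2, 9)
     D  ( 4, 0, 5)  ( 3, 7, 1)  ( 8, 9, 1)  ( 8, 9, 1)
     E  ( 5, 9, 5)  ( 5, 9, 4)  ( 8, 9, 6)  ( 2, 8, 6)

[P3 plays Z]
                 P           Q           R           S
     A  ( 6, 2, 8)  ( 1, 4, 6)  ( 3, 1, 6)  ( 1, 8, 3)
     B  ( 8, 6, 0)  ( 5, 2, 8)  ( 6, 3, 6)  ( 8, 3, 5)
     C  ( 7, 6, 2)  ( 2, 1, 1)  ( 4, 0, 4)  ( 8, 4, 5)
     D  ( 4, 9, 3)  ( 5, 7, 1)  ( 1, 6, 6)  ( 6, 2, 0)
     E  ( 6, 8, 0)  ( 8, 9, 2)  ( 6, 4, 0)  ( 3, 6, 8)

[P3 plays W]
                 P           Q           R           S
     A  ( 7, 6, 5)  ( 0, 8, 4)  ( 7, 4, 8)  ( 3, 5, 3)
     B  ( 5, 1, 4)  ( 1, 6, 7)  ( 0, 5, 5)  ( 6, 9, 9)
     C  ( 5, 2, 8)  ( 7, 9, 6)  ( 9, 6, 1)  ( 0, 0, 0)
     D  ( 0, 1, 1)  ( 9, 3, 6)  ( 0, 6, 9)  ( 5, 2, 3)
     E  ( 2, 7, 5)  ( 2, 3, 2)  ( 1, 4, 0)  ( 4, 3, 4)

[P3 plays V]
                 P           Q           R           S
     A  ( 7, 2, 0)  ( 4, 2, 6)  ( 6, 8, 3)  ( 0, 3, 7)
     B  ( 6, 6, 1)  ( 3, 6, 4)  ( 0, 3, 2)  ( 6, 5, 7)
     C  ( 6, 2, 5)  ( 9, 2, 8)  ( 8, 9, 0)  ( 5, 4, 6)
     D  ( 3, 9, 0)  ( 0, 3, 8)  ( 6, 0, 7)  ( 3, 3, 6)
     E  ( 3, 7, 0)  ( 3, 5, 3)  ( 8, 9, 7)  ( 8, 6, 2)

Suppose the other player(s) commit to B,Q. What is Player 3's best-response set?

argmax u_3 = {Z}

u_3(X vs B,Q) = 0
u_3(Y vs B,Q) = 7
u_3(Z vs B,Q) = 8
u_3(W vs B,Q) = 7
u_3(V vs B,Q) = 4
max payoff 8 at {Z}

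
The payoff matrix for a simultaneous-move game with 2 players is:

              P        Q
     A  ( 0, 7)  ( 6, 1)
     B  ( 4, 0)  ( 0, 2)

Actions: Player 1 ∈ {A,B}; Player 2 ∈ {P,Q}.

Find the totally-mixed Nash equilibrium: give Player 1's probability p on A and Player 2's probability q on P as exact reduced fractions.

p=1/4, q=3/5

P1 indiff ⇒ q·0+(1-q)·6 = q·4+(1-q)·0 ⇒ q(-4) = (1-q)(-6) ⇒ q = 3/5
P2 indiff ⇒ p·7+(1-p)·0 = p·1+(1-p)·2 ⇒ p(6) = (1-p)(2) ⇒ p = 1/4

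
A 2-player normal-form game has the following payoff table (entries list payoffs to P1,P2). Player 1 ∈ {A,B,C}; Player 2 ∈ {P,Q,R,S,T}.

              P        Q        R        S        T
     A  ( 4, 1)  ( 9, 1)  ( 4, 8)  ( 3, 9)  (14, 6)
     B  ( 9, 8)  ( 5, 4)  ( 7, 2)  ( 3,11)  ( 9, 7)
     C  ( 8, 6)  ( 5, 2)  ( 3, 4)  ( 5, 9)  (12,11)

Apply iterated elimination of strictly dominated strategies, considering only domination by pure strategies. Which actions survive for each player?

Survivors P1:{A,C} P2:{S,T}

P2 drop P (S beats it: A:9>1 B:11>8 C:9>6)
P2 drop Q (S beats it: A:9>1 B:11>4 C:9>2)
P2 drop R (S beats it: A:9>8 B:11>2 C:9>4)
P1 drop B (C beats it: S:5>3 T:12>9)
P1→{A,C} P2→{S,T}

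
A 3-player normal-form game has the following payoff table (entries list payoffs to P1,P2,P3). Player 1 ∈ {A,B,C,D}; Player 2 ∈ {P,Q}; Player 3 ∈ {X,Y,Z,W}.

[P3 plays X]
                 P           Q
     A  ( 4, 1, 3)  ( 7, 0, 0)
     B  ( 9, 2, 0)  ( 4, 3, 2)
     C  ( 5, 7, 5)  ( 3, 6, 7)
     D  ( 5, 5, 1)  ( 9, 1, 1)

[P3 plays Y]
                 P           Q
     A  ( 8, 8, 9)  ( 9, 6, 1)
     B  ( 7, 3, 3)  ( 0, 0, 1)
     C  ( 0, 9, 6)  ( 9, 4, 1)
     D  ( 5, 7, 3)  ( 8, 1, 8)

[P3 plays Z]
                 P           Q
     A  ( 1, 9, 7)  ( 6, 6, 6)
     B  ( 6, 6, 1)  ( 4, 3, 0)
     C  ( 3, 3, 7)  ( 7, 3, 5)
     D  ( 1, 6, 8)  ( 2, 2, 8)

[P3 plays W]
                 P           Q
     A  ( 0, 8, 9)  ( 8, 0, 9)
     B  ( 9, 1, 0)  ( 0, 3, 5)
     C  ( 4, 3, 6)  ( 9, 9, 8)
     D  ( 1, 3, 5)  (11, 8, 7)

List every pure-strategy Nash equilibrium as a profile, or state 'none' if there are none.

(A,P,X): not NE [P1→B gives 9>4; P3→W gives 9>3]
(A,P,Y): NE
(A,P,Z): not NE [P1→B gives 6>1; P3→W gives 9>7]
(A,P,W): not NE [P1→B gives 9>0]
(A,Q,X): not NE [P1→D gives 9>7; P2→P gives 1>0; P3→W gives 9>0]
(A,Q,Y): not NE [P2→P gives 8>6; P3→W gives 9>1]
(A,Q,Z): not NE [P1→C gives 7>6; P2→P gives 9>6; P3→W gives 9>6]
(A,Q,W): not NE [P1→D gives 11>8; P2→P gives 8>0]
(B,P,X): not NE [P2→Q gives 3>2; P3→Y gives 3>0]
(B,P,Y): not NE [P1→A gives 8>7]
(B,P,Z): not NE [P3→Y gives 3>1]
(B,P,W): not NE [P2→Q gives 3>1; P3→Y gives 3>0]
(B,Q,X): not NE [P1→D gives 9>4; P3→W gives 5>2]
(B,Q,Y): not NE [P1→C gives 9>0; P2→P gives 3>0; P3→W gives 5>1]
(B,Q,Z): not NE [P1→C gives 7>4; P2→P gives 6>3; P3→W gives 5>0]
(B,Q,W): not NE [P1→D gives 11>0]
(C,P,X): not NE [P1→B gives 9>5; P3→Z gives 7>5]
(C,P,Y): not NE [P1→A gives 8>0; P3→Z gives 7>6]
(C,P,Z): not NE [P1→B gives 6>3]
(C,P,W): not NE [P1→B gives 9>4; P2→Q gives 9>3; P3→Z gives 7>6]
(C,Q,X): not NE [P1→D gives 9>3; P2→P gives 7>6; P3→W gives 8>7]
(C,Q,Y): not NE [P2→P gives 9>4; P3→W gives 8>1]
(C,Q,Z): not NE [P3→W gives 8>5]
(C,Q,W): not NE [P1→D gives 11>9]
(D,P,X): not NE [P1→B gives 9>5; P3→Z gives 8>1]
(D,P,Y): not NE [P1→A gives 8>5; P3→Z gives 8>3]
(D,P,Z): not NE [P1→B gives 6>1]
(D,P,W): not NE [P1→B gives 9>1; P2→Q gives 8>3; P3→Z gives 8>5]
(D,Q,X): not NE [P2→P gives 5>1; P3→Z gives 8>1]
(D,Q,Y): not NE [P1→C gives 9>8; P2→P gives 7>1]
(D,Q,Z): not NE [P1→C gives 7>2; P2→P gives 6>2]
(D,Q,W): not NE [P3→Z gives 8>7]

PSNE = {(A,P,Y)}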